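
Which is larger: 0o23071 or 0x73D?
Convert 0o23071 (octal) → 2×4096 + 3×512 + 7×8 + 1 = 9785 (decimal)
Convert 0x73D (hexadecimal) → 7×256 + 3×16 + 13 = 1853 (decimal)
Compare 9785 vs 1853: larger = 9785
9785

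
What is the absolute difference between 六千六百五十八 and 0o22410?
Convert 六千六百五十八 (Chinese numeral) → 6×1000 + 6×100 + 5×10 + 8 = 6658 (decimal)
Convert 0o22410 (octal) → 2×4096 + 2×512 + 4×64 + 1×8 = 9480 (decimal)
Compute |6658 - 9480| = 2822
2822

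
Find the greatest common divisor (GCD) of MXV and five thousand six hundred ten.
Convert MXV (Roman numeral) → 1000 + 10 + 5 = 1015 (decimal)
Convert five thousand six hundred ten (English words) → 5×1000 + 6×100 + 10 = 5610 (decimal)
Compute gcd(1015, 5610) = 5
5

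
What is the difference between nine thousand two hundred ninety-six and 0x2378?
Convert nine thousand two hundred ninety-six (English words) → 9×1000 + 2×100 + 96 = 9296 (decimal)
Convert 0x2378 (hexadecimal) → 2×4096 + 3×256 + 7×16 + 8 = 9080 (decimal)
Difference: |9296 - 9080| = 216
216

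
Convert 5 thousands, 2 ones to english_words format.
Convert 5 thousands, 2 ones (place-value notation) → 5×1000 + 2 = 5002 (decimal)
Convert 5002 (decimal) → 5002 = 5×1000 + 2 → five thousand two (English words)
five thousand two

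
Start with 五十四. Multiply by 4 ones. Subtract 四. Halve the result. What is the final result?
Convert 五十四 (Chinese numeral) → 5×10 + 4 = 54 (decimal)
Start: 54
Convert 4 ones (place-value notation) → 4 (decimal)
54 × 4 = 216
Convert 四 (Chinese numeral) → 4 (decimal)
216 - 4 = 212
212 ÷ 2 = 106
106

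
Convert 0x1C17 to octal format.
Convert 0x1C17 (hexadecimal) → 1×4096 + 12×256 + 1×16 + 7 = 7191 (decimal)
Convert 7191 (decimal) → 7191 = 1×4096 + 6×512 + 2×8 + 7 → 0o16027 (octal)
0o16027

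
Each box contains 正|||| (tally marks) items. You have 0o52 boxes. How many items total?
Convert 正|||| (tally marks) → 5 + 4 = 9 (decimal)
Convert 0o52 (octal) → 5×8 + 2 = 42 (decimal)
Compute 9 × 42 = 378
378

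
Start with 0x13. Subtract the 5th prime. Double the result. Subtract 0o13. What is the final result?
Convert 0x13 (hexadecimal) → 1×16 + 3 = 19 (decimal)
Start: 19
Convert the 5th prime (prime index) → 11 (decimal)
19 - 11 = 8
8 × 2 = 16
Convert 0o13 (octal) → 1×8 + 3 = 11 (decimal)
16 - 11 = 5
5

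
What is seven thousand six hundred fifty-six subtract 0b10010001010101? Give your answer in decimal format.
Convert seven thousand six hundred fifty-six (English words) → 7×1000 + 6×100 + 56 = 7656 (decimal)
Convert 0b10010001010101 (binary) → 8192 + 1024 + 64 + 16 + 4 + 1 = 9301 (decimal)
Compute 7656 - 9301 = -1645
-1645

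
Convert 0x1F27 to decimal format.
Convert 0x1F27 (hexadecimal) → 1×4096 + 15×256 + 2×16 + 7 = 7975 (decimal)
7975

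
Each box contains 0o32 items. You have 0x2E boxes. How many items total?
Convert 0o32 (octal) → 3×8 + 2 = 26 (decimal)
Convert 0x2E (hexadecimal) → 2×16 + 14 = 46 (decimal)
Compute 26 × 46 = 1196
1196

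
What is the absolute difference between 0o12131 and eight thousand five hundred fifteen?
Convert 0o12131 (octal) → 1×4096 + 2×512 + 1×64 + 3×8 + 1 = 5209 (decimal)
Convert eight thousand five hundred fifteen (English words) → 8×1000 + 5×100 + 15 = 8515 (decimal)
Compute |5209 - 8515| = 3306
3306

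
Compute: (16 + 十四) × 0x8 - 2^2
Convert 十四 (Chinese numeral) → 1×10 + 4 = 14 (decimal)
Convert 0x8 (hexadecimal) → 8 (decimal)
Convert 2^2 (power) → 4 (decimal)
Expression in decimal: (16 + 14) × 8 - 4
Parentheses first: 16 + 14 = 30
Multiply: 30 × 8 = 240
Subtract: 240 - 4 = 236
236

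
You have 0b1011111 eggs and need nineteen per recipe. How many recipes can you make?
Convert 0b1011111 (binary) → 64 + 16 + 8 + 4 + 2 + 1 = 95 (decimal)
Convert nineteen (English words) → 19 (decimal)
Compute 95 ÷ 19 = 5
5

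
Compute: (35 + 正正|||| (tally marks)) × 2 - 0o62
Convert 正正|||| (tally marks) → 5 + 5 + 4 = 14 (decimal)
Convert 0o62 (octal) → 6×8 + 2 = 50 (decimal)
Expression in decimal: (35 + 14) × 2 - 50
Parentheses first: 35 + 14 = 49
Multiply: 49 × 2 = 98
Subtract: 98 - 50 = 48
48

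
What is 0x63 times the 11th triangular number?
Convert 0x63 (hexadecimal) → 6×16 + 3 = 99 (decimal)
Convert the 11th triangular number (triangular index) → 11×12/2 = 66 (decimal)
Compute 99 × 66 = 6534
6534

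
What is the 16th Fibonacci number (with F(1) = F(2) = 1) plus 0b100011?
The 16th Fibonacci number (with F(1) = F(2) = 1) = 987
Convert 0b100011 (binary) → 32 + 2 + 1 = 35 (decimal)
Compute 987 + 35 = 1022
1022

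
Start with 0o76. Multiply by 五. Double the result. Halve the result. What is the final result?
Convert 0o76 (octal) → 7×8 + 6 = 62 (decimal)
Start: 62
Convert 五 (Chinese numeral) → 5 (decimal)
62 × 5 = 310
310 × 2 = 620
620 ÷ 2 = 310
310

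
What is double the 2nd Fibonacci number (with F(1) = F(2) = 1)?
The 2nd Fibonacci number (with F(1) = F(2) = 1) = 1
Compute 1 × 2 = 2
2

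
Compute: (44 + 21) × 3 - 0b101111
Convert 0b101111 (binary) → 32 + 8 + 4 + 2 + 1 = 47 (decimal)
Expression in decimal: (44 + 21) × 3 - 47
Parentheses first: 44 + 21 = 65
Multiply: 65 × 3 = 195
Subtract: 195 - 47 = 148
148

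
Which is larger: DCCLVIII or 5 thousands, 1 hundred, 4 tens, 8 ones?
Convert DCCLVIII (Roman numeral) → 500 + 100 + 100 + 50 + 5 + 1 + 1 + 1 = 758 (decimal)
Convert 5 thousands, 1 hundred, 4 tens, 8 ones (place-value notation) → 5×1000 + 1×100 + 4×10 + 8 = 5148 (decimal)
Compare 758 vs 5148: larger = 5148
5148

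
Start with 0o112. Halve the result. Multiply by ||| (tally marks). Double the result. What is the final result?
Convert 0o112 (octal) → 1×64 + 1×8 + 2 = 74 (decimal)
Start: 74
74 ÷ 2 = 37
Convert ||| (tally marks) → 3 (decimal)
37 × 3 = 111
111 × 2 = 222
222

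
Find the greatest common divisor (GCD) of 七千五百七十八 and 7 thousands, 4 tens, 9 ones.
Convert 七千五百七十八 (Chinese numeral) → 7×1000 + 5×100 + 7×10 + 8 = 7578 (decimal)
Convert 7 thousands, 4 tens, 9 ones (place-value notation) → 7×1000 + 4×10 + 9 = 7049 (decimal)
Compute gcd(7578, 7049) = 1
1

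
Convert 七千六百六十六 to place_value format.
Convert 七千六百六十六 (Chinese numeral) → 7×1000 + 6×100 + 6×10 + 6 = 7666 (decimal)
Convert 7666 (decimal) → 7666 = 7×1000 + 6×100 + 6×10 + 6 → 7 thousands, 6 hundreds, 6 tens, 6 ones (place-value notation)
7 thousands, 6 hundreds, 6 tens, 6 ones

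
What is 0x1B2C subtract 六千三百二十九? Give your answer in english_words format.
Convert 0x1B2C (hexadecimal) → 1×4096 + 11×256 + 2×16 + 12 = 6956 (decimal)
Convert 六千三百二十九 (Chinese numeral) → 6×1000 + 3×100 + 2×10 + 9 = 6329 (decimal)
Compute 6956 - 6329 = 627
Convert 627 (decimal) → 627 = 6×100 + 27 → six hundred twenty-seven (English words)
six hundred twenty-seven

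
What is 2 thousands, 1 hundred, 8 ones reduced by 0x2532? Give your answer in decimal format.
Convert 2 thousands, 1 hundred, 8 ones (place-value notation) → 2×1000 + 1×100 + 8 = 2108 (decimal)
Convert 0x2532 (hexadecimal) → 2×4096 + 5×256 + 3×16 + 2 = 9522 (decimal)
Compute 2108 - 9522 = -7414
-7414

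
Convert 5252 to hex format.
Convert 5252 (decimal) → 5252 = 1×4096 + 4×256 + 8×16 + 4 → 0x1484 (hexadecimal)
0x1484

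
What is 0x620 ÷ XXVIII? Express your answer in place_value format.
Convert 0x620 (hexadecimal) → 6×256 + 2×16 = 1568 (decimal)
Convert XXVIII (Roman numeral) → 10 + 10 + 5 + 1 + 1 + 1 = 28 (decimal)
Compute 1568 ÷ 28 = 56
Convert 56 (decimal) → 56 = 5×10 + 6 → 5 tens, 6 ones (place-value notation)
5 tens, 6 ones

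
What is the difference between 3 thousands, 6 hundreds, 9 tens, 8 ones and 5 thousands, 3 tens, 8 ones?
Convert 3 thousands, 6 hundreds, 9 tens, 8 ones (place-value notation) → 3×1000 + 6×100 + 9×10 + 8 = 3698 (decimal)
Convert 5 thousands, 3 tens, 8 ones (place-value notation) → 5×1000 + 3×10 + 8 = 5038 (decimal)
Difference: |3698 - 5038| = 1340
1340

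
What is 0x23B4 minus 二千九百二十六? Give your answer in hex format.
Convert 0x23B4 (hexadecimal) → 2×4096 + 3×256 + 11×16 + 4 = 9140 (decimal)
Convert 二千九百二十六 (Chinese numeral) → 2×1000 + 9×100 + 2×10 + 6 = 2926 (decimal)
Compute 9140 - 2926 = 6214
Convert 6214 (decimal) → 6214 = 1×4096 + 8×256 + 4×16 + 6 → 0x1846 (hexadecimal)
0x1846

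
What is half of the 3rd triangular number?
The 3rd triangular number = 3×4/2 = 6
Compute 6 ÷ 2 = 3
3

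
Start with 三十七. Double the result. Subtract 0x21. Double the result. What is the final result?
Convert 三十七 (Chinese numeral) → 3×10 + 7 = 37 (decimal)
Start: 37
37 × 2 = 74
Convert 0x21 (hexadecimal) → 2×16 + 1 = 33 (decimal)
74 - 33 = 41
41 × 2 = 82
82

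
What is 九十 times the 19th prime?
Convert 九十 (Chinese numeral) → 9×10 = 90 (decimal)
Convert the 19th prime (prime index) → 67 (decimal)
Compute 90 × 67 = 6030
6030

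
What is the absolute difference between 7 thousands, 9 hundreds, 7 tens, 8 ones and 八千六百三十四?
Convert 7 thousands, 9 hundreds, 7 tens, 8 ones (place-value notation) → 7×1000 + 9×100 + 7×10 + 8 = 7978 (decimal)
Convert 八千六百三十四 (Chinese numeral) → 8×1000 + 6×100 + 3×10 + 4 = 8634 (decimal)
Compute |7978 - 8634| = 656
656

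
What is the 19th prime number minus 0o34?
The 19th prime number = 67
Convert 0o34 (octal) → 3×8 + 4 = 28 (decimal)
Compute 67 - 28 = 39
39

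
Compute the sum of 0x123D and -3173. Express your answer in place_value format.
Convert 0x123D (hexadecimal) → 1×4096 + 2×256 + 3×16 + 13 = 4669 (decimal)
Compute 4669 + -3173 = 1496
Convert 1496 (decimal) → 1496 = 1×1000 + 4×100 + 9×10 + 6 → 1 thousand, 4 hundreds, 9 tens, 6 ones (place-value notation)
1 thousand, 4 hundreds, 9 tens, 6 ones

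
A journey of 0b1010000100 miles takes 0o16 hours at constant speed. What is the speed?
Convert 0b1010000100 (binary) → 512 + 128 + 4 = 644 (decimal)
Convert 0o16 (octal) → 1×8 + 6 = 14 (decimal)
Compute 644 ÷ 14 = 46
46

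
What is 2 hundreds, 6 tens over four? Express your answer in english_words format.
Convert 2 hundreds, 6 tens (place-value notation) → 2×100 + 6×10 = 260 (decimal)
Convert four (English words) → 4 (decimal)
Compute 260 ÷ 4 = 65
Convert 65 (decimal) → sixty-five (English words)
sixty-five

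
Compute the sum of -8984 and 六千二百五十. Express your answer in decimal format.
Convert 六千二百五十 (Chinese numeral) → 6×1000 + 2×100 + 5×10 = 6250 (decimal)
Compute -8984 + 6250 = -2734
-2734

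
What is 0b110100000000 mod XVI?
Convert 0b110100000000 (binary) → 2048 + 1024 + 256 = 3328 (decimal)
Convert XVI (Roman numeral) → 10 + 5 + 1 = 16 (decimal)
Compute 3328 mod 16 = 0
0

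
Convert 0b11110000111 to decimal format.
Convert 0b11110000111 (binary) → 1024 + 512 + 256 + 128 + 4 + 2 + 1 = 1927 (decimal)
1927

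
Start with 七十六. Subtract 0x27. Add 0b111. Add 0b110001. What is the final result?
Convert 七十六 (Chinese numeral) → 7×10 + 6 = 76 (decimal)
Start: 76
Convert 0x27 (hexadecimal) → 2×16 + 7 = 39 (decimal)
76 - 39 = 37
Convert 0b111 (binary) → 4 + 2 + 1 = 7 (decimal)
37 + 7 = 44
Convert 0b110001 (binary) → 32 + 16 + 1 = 49 (decimal)
44 + 49 = 93
93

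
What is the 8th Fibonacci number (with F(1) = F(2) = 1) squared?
The 8th Fibonacci number (with F(1) = F(2) = 1): 1, 1, 2, 3, 5, 8, 13, 21 → 21
Compute 21² = 21 × 21 = 441
441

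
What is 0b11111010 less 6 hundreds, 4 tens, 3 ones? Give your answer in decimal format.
Convert 0b11111010 (binary) → 128 + 64 + 32 + 16 + 8 + 2 = 250 (decimal)
Convert 6 hundreds, 4 tens, 3 ones (place-value notation) → 6×100 + 4×10 + 3 = 643 (decimal)
Compute 250 - 643 = -393
-393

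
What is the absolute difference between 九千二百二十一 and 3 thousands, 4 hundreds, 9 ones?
Convert 九千二百二十一 (Chinese numeral) → 9×1000 + 2×100 + 2×10 + 1 = 9221 (decimal)
Convert 3 thousands, 4 hundreds, 9 ones (place-value notation) → 3×1000 + 4×100 + 9 = 3409 (decimal)
Compute |9221 - 3409| = 5812
5812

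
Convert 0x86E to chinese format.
Convert 0x86E (hexadecimal) → 8×256 + 6×16 + 14 = 2158 (decimal)
Convert 2158 (decimal) → 2158 = 2×1000 + 1×100 + 5×10 + 8 → 二千一百五十八 (Chinese numeral)
二千一百五十八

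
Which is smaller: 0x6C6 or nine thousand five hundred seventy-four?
Convert 0x6C6 (hexadecimal) → 6×256 + 12×16 + 6 = 1734 (decimal)
Convert nine thousand five hundred seventy-four (English words) → 9×1000 + 5×100 + 74 = 9574 (decimal)
Compare 1734 vs 9574: smaller = 1734
1734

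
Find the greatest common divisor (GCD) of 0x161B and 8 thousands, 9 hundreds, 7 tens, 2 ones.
Convert 0x161B (hexadecimal) → 1×4096 + 6×256 + 1×16 + 11 = 5659 (decimal)
Convert 8 thousands, 9 hundreds, 7 tens, 2 ones (place-value notation) → 8×1000 + 9×100 + 7×10 + 2 = 8972 (decimal)
Compute gcd(5659, 8972) = 1
1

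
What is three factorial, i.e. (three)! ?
Convert three (English words) → 3 (decimal)
Compute 3! = 6
6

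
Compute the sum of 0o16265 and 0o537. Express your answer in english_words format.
Convert 0o16265 (octal) → 1×4096 + 6×512 + 2×64 + 6×8 + 5 = 7349 (decimal)
Convert 0o537 (octal) → 5×64 + 3×8 + 7 = 351 (decimal)
Compute 7349 + 351 = 7700
Convert 7700 (decimal) → 7700 = 7×1000 + 7×100 → seven thousand seven hundred (English words)
seven thousand seven hundred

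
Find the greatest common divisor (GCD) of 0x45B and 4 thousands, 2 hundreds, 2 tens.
Convert 0x45B (hexadecimal) → 4×256 + 5×16 + 11 = 1115 (decimal)
Convert 4 thousands, 2 hundreds, 2 tens (place-value notation) → 4×1000 + 2×100 + 2×10 = 4220 (decimal)
Compute gcd(1115, 4220) = 5
5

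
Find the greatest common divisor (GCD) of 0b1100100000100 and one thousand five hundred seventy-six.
Convert 0b1100100000100 (binary) → 4096 + 2048 + 256 + 4 = 6404 (decimal)
Convert one thousand five hundred seventy-six (English words) → 1×1000 + 5×100 + 76 = 1576 (decimal)
Compute gcd(6404, 1576) = 4
4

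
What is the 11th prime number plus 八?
The 11th prime number = 31
Convert 八 (Chinese numeral) → 8 (decimal)
Compute 31 + 8 = 39
39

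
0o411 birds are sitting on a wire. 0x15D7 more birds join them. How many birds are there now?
Convert 0o411 (octal) → 4×64 + 1×8 + 1 = 265 (decimal)
Convert 0x15D7 (hexadecimal) → 1×4096 + 5×256 + 13×16 + 7 = 5591 (decimal)
Compute 265 + 5591 = 5856
5856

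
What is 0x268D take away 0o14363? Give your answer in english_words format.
Convert 0x268D (hexadecimal) → 2×4096 + 6×256 + 8×16 + 13 = 9869 (decimal)
Convert 0o14363 (octal) → 1×4096 + 4×512 + 3×64 + 6×8 + 3 = 6387 (decimal)
Compute 9869 - 6387 = 3482
Convert 3482 (decimal) → 3482 = 3×1000 + 4×100 + 82 → three thousand four hundred eighty-two (English words)
three thousand four hundred eighty-two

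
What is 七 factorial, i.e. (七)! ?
Convert 七 (Chinese numeral) → 7 (decimal)
Compute 7! = 5040
5040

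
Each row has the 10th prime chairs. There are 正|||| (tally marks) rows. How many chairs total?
Convert the 10th prime (prime index) → 29 (decimal)
Convert 正|||| (tally marks) → 5 + 4 = 9 (decimal)
Compute 29 × 9 = 261
261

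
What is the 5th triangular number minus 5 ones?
The 5th triangular number = 5×6/2 = 15
Convert 5 ones (place-value notation) → 5 (decimal)
Compute 15 - 5 = 10
10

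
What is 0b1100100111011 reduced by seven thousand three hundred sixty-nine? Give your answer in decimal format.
Convert 0b1100100111011 (binary) → 4096 + 2048 + 256 + 32 + 16 + 8 + 2 + 1 = 6459 (decimal)
Convert seven thousand three hundred sixty-nine (English words) → 7×1000 + 3×100 + 69 = 7369 (decimal)
Compute 6459 - 7369 = -910
-910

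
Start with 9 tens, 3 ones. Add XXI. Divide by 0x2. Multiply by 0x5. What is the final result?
Convert 9 tens, 3 ones (place-value notation) → 9×10 + 3 = 93 (decimal)
Start: 93
Convert XXI (Roman numeral) → 10 + 10 + 1 = 21 (decimal)
93 + 21 = 114
Convert 0x2 (hexadecimal) → 2 (decimal)
114 ÷ 2 = 57
Convert 0x5 (hexadecimal) → 5 (decimal)
57 × 5 = 285
285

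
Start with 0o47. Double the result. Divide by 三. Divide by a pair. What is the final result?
Convert 0o47 (octal) → 4×8 + 7 = 39 (decimal)
Start: 39
39 × 2 = 78
Convert 三 (Chinese numeral) → 3 (decimal)
78 ÷ 3 = 26
Convert a pair (colloquial) → 2 (decimal)
26 ÷ 2 = 13
13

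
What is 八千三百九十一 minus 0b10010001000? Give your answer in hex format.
Convert 八千三百九十一 (Chinese numeral) → 8×1000 + 3×100 + 9×10 + 1 = 8391 (decimal)
Convert 0b10010001000 (binary) → 1024 + 128 + 8 = 1160 (decimal)
Compute 8391 - 1160 = 7231
Convert 7231 (decimal) → 7231 = 1×4096 + 12×256 + 3×16 + 15 → 0x1C3F (hexadecimal)
0x1C3F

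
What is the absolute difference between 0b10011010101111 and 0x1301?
Convert 0b10011010101111 (binary) → 8192 + 1024 + 512 + 128 + 32 + 8 + 4 + 2 + 1 = 9903 (decimal)
Convert 0x1301 (hexadecimal) → 1×4096 + 3×256 + 1 = 4865 (decimal)
Compute |9903 - 4865| = 5038
5038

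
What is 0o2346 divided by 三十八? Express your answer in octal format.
Convert 0o2346 (octal) → 2×512 + 3×64 + 4×8 + 6 = 1254 (decimal)
Convert 三十八 (Chinese numeral) → 3×10 + 8 = 38 (decimal)
Compute 1254 ÷ 38 = 33
Convert 33 (decimal) → 33 = 4×8 + 1 → 0o41 (octal)
0o41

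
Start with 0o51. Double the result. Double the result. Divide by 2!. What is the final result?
Convert 0o51 (octal) → 5×8 + 1 = 41 (decimal)
Start: 41
41 × 2 = 82
82 × 2 = 164
Convert 2! (factorial) → 2 (decimal)
164 ÷ 2 = 82
82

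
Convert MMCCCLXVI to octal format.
Convert MMCCCLXVI (Roman numeral) → 1000 + 1000 + 100 + 100 + 100 + 50 + 10 + 5 + 1 = 2366 (decimal)
Convert 2366 (decimal) → 2366 = 4×512 + 4×64 + 7×8 + 6 → 0o4476 (octal)
0o4476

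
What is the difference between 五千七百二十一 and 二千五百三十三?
Convert 五千七百二十一 (Chinese numeral) → 5×1000 + 7×100 + 2×10 + 1 = 5721 (decimal)
Convert 二千五百三十三 (Chinese numeral) → 2×1000 + 5×100 + 3×10 + 3 = 2533 (decimal)
Difference: |5721 - 2533| = 3188
3188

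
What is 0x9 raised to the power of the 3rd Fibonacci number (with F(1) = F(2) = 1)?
Convert 0x9 (hexadecimal) → 9 (decimal)
Convert the 3rd Fibonacci number (with F(1) = F(2) = 1) (Fibonacci index) → 1, 1, 2 → 2 (decimal)
Compute 9 ^ 2 = 81
81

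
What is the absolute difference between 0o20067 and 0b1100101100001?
Convert 0o20067 (octal) → 2×4096 + 6×8 + 7 = 8247 (decimal)
Convert 0b1100101100001 (binary) → 4096 + 2048 + 256 + 64 + 32 + 1 = 6497 (decimal)
Compute |8247 - 6497| = 1750
1750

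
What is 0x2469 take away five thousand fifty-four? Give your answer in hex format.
Convert 0x2469 (hexadecimal) → 2×4096 + 4×256 + 6×16 + 9 = 9321 (decimal)
Convert five thousand fifty-four (English words) → 5×1000 + 54 = 5054 (decimal)
Compute 9321 - 5054 = 4267
Convert 4267 (decimal) → 4267 = 1×4096 + 10×16 + 11 → 0x10AB (hexadecimal)
0x10AB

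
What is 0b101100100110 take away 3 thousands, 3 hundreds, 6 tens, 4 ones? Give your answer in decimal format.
Convert 0b101100100110 (binary) → 2048 + 512 + 256 + 32 + 4 + 2 = 2854 (decimal)
Convert 3 thousands, 3 hundreds, 6 tens, 4 ones (place-value notation) → 3×1000 + 3×100 + 6×10 + 4 = 3364 (decimal)
Compute 2854 - 3364 = -510
-510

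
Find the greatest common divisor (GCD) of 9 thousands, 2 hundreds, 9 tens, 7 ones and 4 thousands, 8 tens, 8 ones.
Convert 9 thousands, 2 hundreds, 9 tens, 7 ones (place-value notation) → 9×1000 + 2×100 + 9×10 + 7 = 9297 (decimal)
Convert 4 thousands, 8 tens, 8 ones (place-value notation) → 4×1000 + 8×10 + 8 = 4088 (decimal)
Compute gcd(9297, 4088) = 1
1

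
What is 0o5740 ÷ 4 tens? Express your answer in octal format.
Convert 0o5740 (octal) → 5×512 + 7×64 + 4×8 = 3040 (decimal)
Convert 4 tens (place-value notation) → 4×10 = 40 (decimal)
Compute 3040 ÷ 40 = 76
Convert 76 (decimal) → 76 = 1×64 + 1×8 + 4 → 0o114 (octal)
0o114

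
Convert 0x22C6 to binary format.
Convert 0x22C6 (hexadecimal) → 2×4096 + 2×256 + 12×16 + 6 = 8902 (decimal)
Convert 8902 (decimal) → 8902 = 8192 + 512 + 128 + 64 + 4 + 2 → 0b10001011000110 (binary)
0b10001011000110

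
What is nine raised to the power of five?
Convert nine (English words) → 9 (decimal)
Convert five (English words) → 5 (decimal)
Compute 9 ^ 5 = 59049
59049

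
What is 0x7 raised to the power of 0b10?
Convert 0x7 (hexadecimal) → 7 (decimal)
Convert 0b10 (binary) → 2 (decimal)
Compute 7 ^ 2 = 49
49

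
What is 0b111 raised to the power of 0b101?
Convert 0b111 (binary) → 4 + 2 + 1 = 7 (decimal)
Convert 0b101 (binary) → 4 + 1 = 5 (decimal)
Compute 7 ^ 5 = 16807
16807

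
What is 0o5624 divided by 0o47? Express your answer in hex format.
Convert 0o5624 (octal) → 5×512 + 6×64 + 2×8 + 4 = 2964 (decimal)
Convert 0o47 (octal) → 4×8 + 7 = 39 (decimal)
Compute 2964 ÷ 39 = 76
Convert 76 (decimal) → 76 = 4×16 + 12 → 0x4C (hexadecimal)
0x4C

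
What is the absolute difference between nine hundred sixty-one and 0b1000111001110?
Convert nine hundred sixty-one (English words) → 9×100 + 61 = 961 (decimal)
Convert 0b1000111001110 (binary) → 4096 + 256 + 128 + 64 + 8 + 4 + 2 = 4558 (decimal)
Compute |961 - 4558| = 3597
3597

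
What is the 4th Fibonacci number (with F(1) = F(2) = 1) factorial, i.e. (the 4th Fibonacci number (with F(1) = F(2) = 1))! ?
Convert the 4th Fibonacci number (with F(1) = F(2) = 1) (Fibonacci index) → 1, 1, 2, 3 → 3 (decimal)
Compute 3! = 6
6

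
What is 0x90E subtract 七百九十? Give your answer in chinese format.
Convert 0x90E (hexadecimal) → 9×256 + 14 = 2318 (decimal)
Convert 七百九十 (Chinese numeral) → 7×100 + 9×10 = 790 (decimal)
Compute 2318 - 790 = 1528
Convert 1528 (decimal) → 1528 = 1×1000 + 5×100 + 2×10 + 8 → 一千五百二十八 (Chinese numeral)
一千五百二十八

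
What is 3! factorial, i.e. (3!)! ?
Convert 3! (factorial) → 6 (decimal)
Compute 6! = 720
720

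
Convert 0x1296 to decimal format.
Convert 0x1296 (hexadecimal) → 1×4096 + 2×256 + 9×16 + 6 = 4758 (decimal)
4758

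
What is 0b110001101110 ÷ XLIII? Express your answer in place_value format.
Convert 0b110001101110 (binary) → 2048 + 1024 + 64 + 32 + 8 + 4 + 2 = 3182 (decimal)
Convert XLIII (Roman numeral) → 40 + 1 + 1 + 1 = 43 (decimal)
Compute 3182 ÷ 43 = 74
Convert 74 (decimal) → 74 = 7×10 + 4 → 7 tens, 4 ones (place-value notation)
7 tens, 4 ones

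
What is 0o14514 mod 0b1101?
Convert 0o14514 (octal) → 1×4096 + 4×512 + 5×64 + 1×8 + 4 = 6476 (decimal)
Convert 0b1101 (binary) → 8 + 4 + 1 = 13 (decimal)
Compute 6476 mod 13 = 2
2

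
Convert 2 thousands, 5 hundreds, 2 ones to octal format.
Convert 2 thousands, 5 hundreds, 2 ones (place-value notation) → 2×1000 + 5×100 + 2 = 2502 (decimal)
Convert 2502 (decimal) → 2502 = 4×512 + 7×64 + 6 → 0o4706 (octal)
0o4706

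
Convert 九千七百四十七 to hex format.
Convert 九千七百四十七 (Chinese numeral) → 9×1000 + 7×100 + 4×10 + 7 = 9747 (decimal)
Convert 9747 (decimal) → 9747 = 2×4096 + 6×256 + 1×16 + 3 → 0x2613 (hexadecimal)
0x2613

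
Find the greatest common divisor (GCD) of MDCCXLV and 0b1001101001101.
Convert MDCCXLV (Roman numeral) → 1000 + 500 + 100 + 100 + 40 + 5 = 1745 (decimal)
Convert 0b1001101001101 (binary) → 4096 + 512 + 256 + 64 + 8 + 4 + 1 = 4941 (decimal)
Compute gcd(1745, 4941) = 1
1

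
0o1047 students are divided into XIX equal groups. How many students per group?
Convert 0o1047 (octal) → 1×512 + 4×8 + 7 = 551 (decimal)
Convert XIX (Roman numeral) → 10 + 9 = 19 (decimal)
Compute 551 ÷ 19 = 29
29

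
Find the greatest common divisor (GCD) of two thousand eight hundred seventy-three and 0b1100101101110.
Convert two thousand eight hundred seventy-three (English words) → 2×1000 + 8×100 + 73 = 2873 (decimal)
Convert 0b1100101101110 (binary) → 4096 + 2048 + 256 + 64 + 32 + 8 + 4 + 2 = 6510 (decimal)
Compute gcd(2873, 6510) = 1
1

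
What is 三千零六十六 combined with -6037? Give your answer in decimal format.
Convert 三千零六十六 (Chinese numeral) → 3×1000 + 6×10 + 6 = 3066 (decimal)
Compute 3066 + -6037 = -2971
-2971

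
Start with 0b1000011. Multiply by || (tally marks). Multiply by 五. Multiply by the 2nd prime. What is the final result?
Convert 0b1000011 (binary) → 64 + 2 + 1 = 67 (decimal)
Start: 67
Convert || (tally marks) → 2 (decimal)
67 × 2 = 134
Convert 五 (Chinese numeral) → 5 (decimal)
134 × 5 = 670
Convert the 2nd prime (prime index) → 3 (decimal)
670 × 3 = 2010
2010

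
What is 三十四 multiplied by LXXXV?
Convert 三十四 (Chinese numeral) → 3×10 + 4 = 34 (decimal)
Convert LXXXV (Roman numeral) → 50 + 10 + 10 + 10 + 5 = 85 (decimal)
Compute 34 × 85 = 2890
2890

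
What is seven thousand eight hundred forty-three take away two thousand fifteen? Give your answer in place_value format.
Convert seven thousand eight hundred forty-three (English words) → 7×1000 + 8×100 + 43 = 7843 (decimal)
Convert two thousand fifteen (English words) → 2×1000 + 15 = 2015 (decimal)
Compute 7843 - 2015 = 5828
Convert 5828 (decimal) → 5828 = 5×1000 + 8×100 + 2×10 + 8 → 5 thousands, 8 hundreds, 2 tens, 8 ones (place-value notation)
5 thousands, 8 hundreds, 2 tens, 8 ones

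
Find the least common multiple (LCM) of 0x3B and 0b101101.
Convert 0x3B (hexadecimal) → 3×16 + 11 = 59 (decimal)
Convert 0b101101 (binary) → 32 + 8 + 4 + 1 = 45 (decimal)
Compute lcm(59, 45) = 2655
2655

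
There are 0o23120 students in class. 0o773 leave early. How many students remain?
Convert 0o23120 (octal) → 2×4096 + 3×512 + 1×64 + 2×8 = 9808 (decimal)
Convert 0o773 (octal) → 7×64 + 7×8 + 3 = 507 (decimal)
Compute 9808 - 507 = 9301
9301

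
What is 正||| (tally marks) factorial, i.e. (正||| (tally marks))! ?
Convert 正||| (tally marks) → 5 + 3 = 8 (decimal)
Compute 8! = 40320
40320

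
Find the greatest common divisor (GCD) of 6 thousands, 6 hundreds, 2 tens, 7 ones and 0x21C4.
Convert 6 thousands, 6 hundreds, 2 tens, 7 ones (place-value notation) → 6×1000 + 6×100 + 2×10 + 7 = 6627 (decimal)
Convert 0x21C4 (hexadecimal) → 2×4096 + 1×256 + 12×16 + 4 = 8644 (decimal)
Compute gcd(6627, 8644) = 1
1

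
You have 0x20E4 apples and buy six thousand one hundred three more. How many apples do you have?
Convert 0x20E4 (hexadecimal) → 2×4096 + 14×16 + 4 = 8420 (decimal)
Convert six thousand one hundred three (English words) → 6×1000 + 1×100 + 3 = 6103 (decimal)
Compute 8420 + 6103 = 14523
14523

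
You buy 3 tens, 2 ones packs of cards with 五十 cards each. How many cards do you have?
Convert 五十 (Chinese numeral) → 5×10 = 50 (decimal)
Convert 3 tens, 2 ones (place-value notation) → 3×10 + 2 = 32 (decimal)
Compute 50 × 32 = 1600
1600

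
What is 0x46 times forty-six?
Convert 0x46 (hexadecimal) → 4×16 + 6 = 70 (decimal)
Convert forty-six (English words) → 46 (decimal)
Compute 70 × 46 = 3220
3220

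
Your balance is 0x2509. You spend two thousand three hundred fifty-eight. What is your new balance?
Convert 0x2509 (hexadecimal) → 2×4096 + 5×256 + 9 = 9481 (decimal)
Convert two thousand three hundred fifty-eight (English words) → 2×1000 + 3×100 + 58 = 2358 (decimal)
Compute 9481 - 2358 = 7123
7123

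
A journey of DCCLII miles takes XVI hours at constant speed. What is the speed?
Convert DCCLII (Roman numeral) → 500 + 100 + 100 + 50 + 1 + 1 = 752 (decimal)
Convert XVI (Roman numeral) → 10 + 5 + 1 = 16 (decimal)
Compute 752 ÷ 16 = 47
47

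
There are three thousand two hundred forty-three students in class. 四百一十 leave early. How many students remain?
Convert three thousand two hundred forty-three (English words) → 3×1000 + 2×100 + 43 = 3243 (decimal)
Convert 四百一十 (Chinese numeral) → 4×100 + 1×10 = 410 (decimal)
Compute 3243 - 410 = 2833
2833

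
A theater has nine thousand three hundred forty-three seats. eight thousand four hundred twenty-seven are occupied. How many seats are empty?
Convert nine thousand three hundred forty-three (English words) → 9×1000 + 3×100 + 43 = 9343 (decimal)
Convert eight thousand four hundred twenty-seven (English words) → 8×1000 + 4×100 + 27 = 8427 (decimal)
Compute 9343 - 8427 = 916
916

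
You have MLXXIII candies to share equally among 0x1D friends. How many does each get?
Convert MLXXIII (Roman numeral) → 1000 + 50 + 10 + 10 + 1 + 1 + 1 = 1073 (decimal)
Convert 0x1D (hexadecimal) → 1×16 + 13 = 29 (decimal)
Compute 1073 ÷ 29 = 37
37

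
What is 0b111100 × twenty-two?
Convert 0b111100 (binary) → 32 + 16 + 8 + 4 = 60 (decimal)
Convert twenty-two (English words) → 22 (decimal)
Compute 60 × 22 = 1320
1320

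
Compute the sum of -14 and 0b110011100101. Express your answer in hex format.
Convert 0b110011100101 (binary) → 2048 + 1024 + 128 + 64 + 32 + 4 + 1 = 3301 (decimal)
Compute -14 + 3301 = 3287
Convert 3287 (decimal) → 3287 = 12×256 + 13×16 + 7 → 0xCD7 (hexadecimal)
0xCD7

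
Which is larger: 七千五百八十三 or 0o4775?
Convert 七千五百八十三 (Chinese numeral) → 7×1000 + 5×100 + 8×10 + 3 = 7583 (decimal)
Convert 0o4775 (octal) → 4×512 + 7×64 + 7×8 + 5 = 2557 (decimal)
Compare 7583 vs 2557: larger = 7583
7583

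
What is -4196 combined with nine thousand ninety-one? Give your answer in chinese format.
Convert nine thousand ninety-one (English words) → 9×1000 + 91 = 9091 (decimal)
Compute -4196 + 9091 = 4895
Convert 4895 (decimal) → 4895 = 4×1000 + 8×100 + 9×10 + 5 → 四千八百九十五 (Chinese numeral)
四千八百九十五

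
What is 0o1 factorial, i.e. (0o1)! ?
Convert 0o1 (octal) → 1 (decimal)
Compute 1! = 1
1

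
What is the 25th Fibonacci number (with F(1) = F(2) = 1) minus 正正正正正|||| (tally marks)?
The 25th Fibonacci number (with F(1) = F(2) = 1) = 75025
Convert 正正正正正|||| (tally marks) → 5 + 5 + 5 + 5 + 5 + 4 = 29 (decimal)
Compute 75025 - 29 = 74996
74996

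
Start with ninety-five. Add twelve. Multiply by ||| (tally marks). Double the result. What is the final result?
Convert ninety-five (English words) → 95 (decimal)
Start: 95
Convert twelve (English words) → 12 (decimal)
95 + 12 = 107
Convert ||| (tally marks) → 3 (decimal)
107 × 3 = 321
321 × 2 = 642
642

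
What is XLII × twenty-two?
Convert XLII (Roman numeral) → 40 + 1 + 1 = 42 (decimal)
Convert twenty-two (English words) → 22 (decimal)
Compute 42 × 22 = 924
924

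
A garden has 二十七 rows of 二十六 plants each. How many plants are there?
Convert 二十六 (Chinese numeral) → 2×10 + 6 = 26 (decimal)
Convert 二十七 (Chinese numeral) → 2×10 + 7 = 27 (decimal)
Compute 26 × 27 = 702
702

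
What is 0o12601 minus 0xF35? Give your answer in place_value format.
Convert 0o12601 (octal) → 1×4096 + 2×512 + 6×64 + 1 = 5505 (decimal)
Convert 0xF35 (hexadecimal) → 15×256 + 3×16 + 5 = 3893 (decimal)
Compute 5505 - 3893 = 1612
Convert 1612 (decimal) → 1612 = 1×1000 + 6×100 + 1×10 + 2 → 1 thousand, 6 hundreds, 1 ten, 2 ones (place-value notation)
1 thousand, 6 hundreds, 1 ten, 2 ones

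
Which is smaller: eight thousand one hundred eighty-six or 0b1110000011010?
Convert eight thousand one hundred eighty-six (English words) → 8×1000 + 1×100 + 86 = 8186 (decimal)
Convert 0b1110000011010 (binary) → 4096 + 2048 + 1024 + 16 + 8 + 2 = 7194 (decimal)
Compare 8186 vs 7194: smaller = 7194
7194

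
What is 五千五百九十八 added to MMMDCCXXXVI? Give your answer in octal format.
Convert 五千五百九十八 (Chinese numeral) → 5×1000 + 5×100 + 9×10 + 8 = 5598 (decimal)
Convert MMMDCCXXXVI (Roman numeral) → 1000 + 1000 + 1000 + 500 + 100 + 100 + 10 + 10 + 10 + 5 + 1 = 3736 (decimal)
Compute 5598 + 3736 = 9334
Convert 9334 (decimal) → 9334 = 2×4096 + 2×512 + 1×64 + 6×8 + 6 → 0o22166 (octal)
0o22166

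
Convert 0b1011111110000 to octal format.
Convert 0b1011111110000 (binary) → 4096 + 1024 + 512 + 256 + 128 + 64 + 32 + 16 = 6128 (decimal)
Convert 6128 (decimal) → 6128 = 1×4096 + 3×512 + 7×64 + 6×8 → 0o13760 (octal)
0o13760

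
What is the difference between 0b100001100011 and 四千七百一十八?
Convert 0b100001100011 (binary) → 2048 + 64 + 32 + 2 + 1 = 2147 (decimal)
Convert 四千七百一十八 (Chinese numeral) → 4×1000 + 7×100 + 1×10 + 8 = 4718 (decimal)
Difference: |2147 - 4718| = 2571
2571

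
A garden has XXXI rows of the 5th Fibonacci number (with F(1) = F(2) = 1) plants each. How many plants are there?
Convert the 5th Fibonacci number (with F(1) = F(2) = 1) (Fibonacci index) → 1, 1, 2, 3, 5 → 5 (decimal)
Convert XXXI (Roman numeral) → 10 + 10 + 10 + 1 = 31 (decimal)
Compute 5 × 31 = 155
155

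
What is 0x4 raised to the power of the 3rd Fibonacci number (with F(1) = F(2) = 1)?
Convert 0x4 (hexadecimal) → 4 (decimal)
Convert the 3rd Fibonacci number (with F(1) = F(2) = 1) (Fibonacci index) → 1, 1, 2 → 2 (decimal)
Compute 4 ^ 2 = 16
16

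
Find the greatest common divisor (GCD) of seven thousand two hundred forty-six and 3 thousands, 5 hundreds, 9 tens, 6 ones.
Convert seven thousand two hundred forty-six (English words) → 7×1000 + 2×100 + 46 = 7246 (decimal)
Convert 3 thousands, 5 hundreds, 9 tens, 6 ones (place-value notation) → 3×1000 + 5×100 + 9×10 + 6 = 3596 (decimal)
Compute gcd(7246, 3596) = 2
2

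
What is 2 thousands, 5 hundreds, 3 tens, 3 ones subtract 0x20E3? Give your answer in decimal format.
Convert 2 thousands, 5 hundreds, 3 tens, 3 ones (place-value notation) → 2×1000 + 5×100 + 3×10 + 3 = 2533 (decimal)
Convert 0x20E3 (hexadecimal) → 2×4096 + 14×16 + 3 = 8419 (decimal)
Compute 2533 - 8419 = -5886
-5886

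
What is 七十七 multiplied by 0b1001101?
Convert 七十七 (Chinese numeral) → 7×10 + 7 = 77 (decimal)
Convert 0b1001101 (binary) → 64 + 8 + 4 + 1 = 77 (decimal)
Compute 77 × 77 = 5929
5929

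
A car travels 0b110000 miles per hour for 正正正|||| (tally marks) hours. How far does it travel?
Convert 0b110000 (binary) → 32 + 16 = 48 (decimal)
Convert 正正正|||| (tally marks) → 5 + 5 + 5 + 4 = 19 (decimal)
Compute 48 × 19 = 912
912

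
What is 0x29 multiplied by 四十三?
Convert 0x29 (hexadecimal) → 2×16 + 9 = 41 (decimal)
Convert 四十三 (Chinese numeral) → 4×10 + 3 = 43 (decimal)
Compute 41 × 43 = 1763
1763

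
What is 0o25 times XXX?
Convert 0o25 (octal) → 2×8 + 5 = 21 (decimal)
Convert XXX (Roman numeral) → 10 + 10 + 10 = 30 (decimal)
Compute 21 × 30 = 630
630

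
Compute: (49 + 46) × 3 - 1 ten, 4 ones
Convert 1 ten, 4 ones (place-value notation) → 1×10 + 4 = 14 (decimal)
Expression in decimal: (49 + 46) × 3 - 14
Parentheses first: 49 + 46 = 95
Multiply: 95 × 3 = 285
Subtract: 285 - 14 = 271
271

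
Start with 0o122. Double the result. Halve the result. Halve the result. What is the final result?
Convert 0o122 (octal) → 1×64 + 2×8 + 2 = 82 (decimal)
Start: 82
82 × 2 = 164
164 ÷ 2 = 82
82 ÷ 2 = 41
41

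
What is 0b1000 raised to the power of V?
Convert 0b1000 (binary) → 8 (decimal)
Convert V (Roman numeral) → 5 (decimal)
Compute 8 ^ 5 = 32768
32768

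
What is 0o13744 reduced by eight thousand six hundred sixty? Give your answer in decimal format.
Convert 0o13744 (octal) → 1×4096 + 3×512 + 7×64 + 4×8 + 4 = 6116 (decimal)
Convert eight thousand six hundred sixty (English words) → 8×1000 + 6×100 + 60 = 8660 (decimal)
Compute 6116 - 8660 = -2544
-2544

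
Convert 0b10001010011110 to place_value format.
Convert 0b10001010011110 (binary) → 8192 + 512 + 128 + 16 + 8 + 4 + 2 = 8862 (decimal)
Convert 8862 (decimal) → 8862 = 8×1000 + 8×100 + 6×10 + 2 → 8 thousands, 8 hundreds, 6 tens, 2 ones (place-value notation)
8 thousands, 8 hundreds, 6 tens, 2 ones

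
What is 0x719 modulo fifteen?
Convert 0x719 (hexadecimal) → 7×256 + 1×16 + 9 = 1817 (decimal)
Convert fifteen (English words) → 15 (decimal)
Compute 1817 mod 15 = 2
2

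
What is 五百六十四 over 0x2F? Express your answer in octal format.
Convert 五百六十四 (Chinese numeral) → 5×100 + 6×10 + 4 = 564 (decimal)
Convert 0x2F (hexadecimal) → 2×16 + 15 = 47 (decimal)
Compute 564 ÷ 47 = 12
Convert 12 (decimal) → 12 = 1×8 + 4 → 0o14 (octal)
0o14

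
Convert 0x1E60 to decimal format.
Convert 0x1E60 (hexadecimal) → 1×4096 + 14×256 + 6×16 = 7776 (decimal)
7776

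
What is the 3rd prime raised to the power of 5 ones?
Convert the 3rd prime (prime index) → 5 (decimal)
Convert 5 ones (place-value notation) → 5 (decimal)
Compute 5 ^ 5 = 3125
3125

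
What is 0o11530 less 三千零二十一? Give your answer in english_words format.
Convert 0o11530 (octal) → 1×4096 + 1×512 + 5×64 + 3×8 = 4952 (decimal)
Convert 三千零二十一 (Chinese numeral) → 3×1000 + 2×10 + 1 = 3021 (decimal)
Compute 4952 - 3021 = 1931
Convert 1931 (decimal) → 1931 = 1×1000 + 9×100 + 31 → one thousand nine hundred thirty-one (English words)
one thousand nine hundred thirty-one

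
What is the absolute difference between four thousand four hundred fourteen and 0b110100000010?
Convert four thousand four hundred fourteen (English words) → 4×1000 + 4×100 + 14 = 4414 (decimal)
Convert 0b110100000010 (binary) → 2048 + 1024 + 256 + 2 = 3330 (decimal)
Compute |4414 - 3330| = 1084
1084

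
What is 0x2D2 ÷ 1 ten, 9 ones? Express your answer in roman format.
Convert 0x2D2 (hexadecimal) → 2×256 + 13×16 + 2 = 722 (decimal)
Convert 1 ten, 9 ones (place-value notation) → 1×10 + 9 = 19 (decimal)
Compute 722 ÷ 19 = 38
Convert 38 (decimal) → 38 = 10 + 10 + 10 + 5 + 1 + 1 + 1 → XXXVIII (Roman numeral)
XXXVIII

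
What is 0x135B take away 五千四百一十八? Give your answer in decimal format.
Convert 0x135B (hexadecimal) → 1×4096 + 3×256 + 5×16 + 11 = 4955 (decimal)
Convert 五千四百一十八 (Chinese numeral) → 5×1000 + 4×100 + 1×10 + 8 = 5418 (decimal)
Compute 4955 - 5418 = -463
-463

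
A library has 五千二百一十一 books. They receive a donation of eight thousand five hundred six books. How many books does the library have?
Convert 五千二百一十一 (Chinese numeral) → 5×1000 + 2×100 + 1×10 + 1 = 5211 (decimal)
Convert eight thousand five hundred six (English words) → 8×1000 + 5×100 + 6 = 8506 (decimal)
Compute 5211 + 8506 = 13717
13717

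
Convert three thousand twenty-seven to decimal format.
Convert three thousand twenty-seven (English words) → 3×1000 + 27 = 3027 (decimal)
3027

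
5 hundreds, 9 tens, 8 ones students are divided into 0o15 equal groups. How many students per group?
Convert 5 hundreds, 9 tens, 8 ones (place-value notation) → 5×100 + 9×10 + 8 = 598 (decimal)
Convert 0o15 (octal) → 1×8 + 5 = 13 (decimal)
Compute 598 ÷ 13 = 46
46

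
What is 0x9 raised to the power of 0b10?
Convert 0x9 (hexadecimal) → 9 (decimal)
Convert 0b10 (binary) → 2 (decimal)
Compute 9 ^ 2 = 81
81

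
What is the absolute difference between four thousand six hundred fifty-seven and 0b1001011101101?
Convert four thousand six hundred fifty-seven (English words) → 4×1000 + 6×100 + 57 = 4657 (decimal)
Convert 0b1001011101101 (binary) → 4096 + 512 + 128 + 64 + 32 + 8 + 4 + 1 = 4845 (decimal)
Compute |4657 - 4845| = 188
188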